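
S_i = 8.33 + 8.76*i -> [8.33, 17.09, 25.85, 34.61, 43.37]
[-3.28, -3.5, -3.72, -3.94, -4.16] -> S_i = -3.28 + -0.22*i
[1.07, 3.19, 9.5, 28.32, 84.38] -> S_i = 1.07*2.98^i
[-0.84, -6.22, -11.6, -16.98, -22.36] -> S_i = -0.84 + -5.38*i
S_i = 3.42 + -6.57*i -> [3.42, -3.15, -9.72, -16.29, -22.86]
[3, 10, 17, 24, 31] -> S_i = 3 + 7*i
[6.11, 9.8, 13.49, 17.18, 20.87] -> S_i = 6.11 + 3.69*i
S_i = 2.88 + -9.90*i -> [2.88, -7.02, -16.92, -26.82, -36.72]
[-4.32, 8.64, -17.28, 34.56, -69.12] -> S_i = -4.32*(-2.00)^i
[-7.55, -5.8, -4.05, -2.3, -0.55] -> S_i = -7.55 + 1.75*i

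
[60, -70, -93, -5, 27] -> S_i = Random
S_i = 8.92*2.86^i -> [8.92, 25.51, 72.96, 208.67, 596.8]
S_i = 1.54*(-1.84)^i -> [1.54, -2.83, 5.21, -9.59, 17.65]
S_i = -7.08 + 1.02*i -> [-7.08, -6.06, -5.04, -4.02, -3.0]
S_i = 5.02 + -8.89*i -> [5.02, -3.87, -12.76, -21.65, -30.54]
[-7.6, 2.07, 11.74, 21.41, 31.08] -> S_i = -7.60 + 9.67*i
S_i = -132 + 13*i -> [-132, -119, -106, -93, -80]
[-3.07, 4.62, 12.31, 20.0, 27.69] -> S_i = -3.07 + 7.69*i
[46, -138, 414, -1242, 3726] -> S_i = 46*-3^i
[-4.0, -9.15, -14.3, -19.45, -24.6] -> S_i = -4.00 + -5.15*i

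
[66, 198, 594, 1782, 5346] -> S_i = 66*3^i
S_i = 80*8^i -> [80, 640, 5120, 40960, 327680]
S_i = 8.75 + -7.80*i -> [8.75, 0.95, -6.85, -14.65, -22.45]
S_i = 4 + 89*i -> [4, 93, 182, 271, 360]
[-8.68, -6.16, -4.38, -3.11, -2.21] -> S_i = -8.68*0.71^i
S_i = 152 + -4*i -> [152, 148, 144, 140, 136]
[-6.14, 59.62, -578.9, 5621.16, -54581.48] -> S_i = -6.14*(-9.71)^i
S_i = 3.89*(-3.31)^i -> [3.89, -12.88, 42.62, -141.07, 466.94]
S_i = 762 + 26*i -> [762, 788, 814, 840, 866]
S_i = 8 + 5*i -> [8, 13, 18, 23, 28]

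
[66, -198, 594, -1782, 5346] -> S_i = 66*-3^i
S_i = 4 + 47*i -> [4, 51, 98, 145, 192]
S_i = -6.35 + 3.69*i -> [-6.35, -2.66, 1.03, 4.72, 8.41]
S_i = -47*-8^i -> [-47, 376, -3008, 24064, -192512]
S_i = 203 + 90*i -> [203, 293, 383, 473, 563]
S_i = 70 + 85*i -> [70, 155, 240, 325, 410]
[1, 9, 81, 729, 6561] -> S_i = 1*9^i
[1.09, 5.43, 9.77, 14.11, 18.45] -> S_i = 1.09 + 4.34*i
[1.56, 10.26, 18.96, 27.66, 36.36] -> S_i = 1.56 + 8.70*i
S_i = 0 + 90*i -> [0, 90, 180, 270, 360]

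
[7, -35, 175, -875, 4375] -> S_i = 7*-5^i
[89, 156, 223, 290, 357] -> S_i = 89 + 67*i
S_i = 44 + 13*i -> [44, 57, 70, 83, 96]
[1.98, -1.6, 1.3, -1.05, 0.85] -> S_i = 1.98*(-0.81)^i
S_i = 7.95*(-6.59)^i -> [7.95, -52.39, 345.25, -2275.22, 14993.7]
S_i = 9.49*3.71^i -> [9.49, 35.21, 130.62, 484.61, 1797.88]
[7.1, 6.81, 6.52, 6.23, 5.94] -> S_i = 7.10 + -0.29*i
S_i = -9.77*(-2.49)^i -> [-9.77, 24.33, -60.57, 150.83, -375.57]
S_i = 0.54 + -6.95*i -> [0.54, -6.41, -13.36, -20.31, -27.26]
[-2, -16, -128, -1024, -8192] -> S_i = -2*8^i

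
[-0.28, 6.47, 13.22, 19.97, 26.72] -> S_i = -0.28 + 6.75*i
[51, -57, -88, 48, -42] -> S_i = Random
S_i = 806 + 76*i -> [806, 882, 958, 1034, 1110]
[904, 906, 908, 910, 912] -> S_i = 904 + 2*i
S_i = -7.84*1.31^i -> [-7.84, -10.27, -13.45, -17.63, -23.09]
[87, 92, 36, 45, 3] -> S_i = Random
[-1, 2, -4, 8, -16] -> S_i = -1*-2^i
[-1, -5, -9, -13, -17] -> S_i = -1 + -4*i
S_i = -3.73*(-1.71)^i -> [-3.73, 6.38, -10.91, 18.65, -31.89]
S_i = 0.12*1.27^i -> [0.12, 0.15, 0.19, 0.25, 0.31]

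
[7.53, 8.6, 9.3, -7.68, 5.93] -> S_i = Random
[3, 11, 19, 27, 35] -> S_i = 3 + 8*i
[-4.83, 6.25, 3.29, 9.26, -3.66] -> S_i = Random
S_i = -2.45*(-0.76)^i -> [-2.45, 1.86, -1.42, 1.08, -0.82]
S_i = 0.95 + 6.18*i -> [0.95, 7.13, 13.31, 19.49, 25.67]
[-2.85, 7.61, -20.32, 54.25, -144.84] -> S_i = -2.85*(-2.67)^i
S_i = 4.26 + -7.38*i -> [4.26, -3.12, -10.5, -17.88, -25.26]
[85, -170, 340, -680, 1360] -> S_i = 85*-2^i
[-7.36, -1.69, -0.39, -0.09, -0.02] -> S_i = -7.36*0.23^i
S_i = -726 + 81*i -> [-726, -645, -564, -483, -402]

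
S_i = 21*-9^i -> [21, -189, 1701, -15309, 137781]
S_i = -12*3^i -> [-12, -36, -108, -324, -972]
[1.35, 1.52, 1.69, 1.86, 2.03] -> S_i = 1.35 + 0.17*i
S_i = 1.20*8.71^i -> [1.2, 10.45, 91.04, 792.93, 6906.43]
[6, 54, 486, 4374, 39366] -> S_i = 6*9^i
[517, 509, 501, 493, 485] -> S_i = 517 + -8*i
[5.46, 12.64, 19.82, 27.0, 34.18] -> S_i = 5.46 + 7.18*i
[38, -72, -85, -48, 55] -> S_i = Random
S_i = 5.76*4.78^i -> [5.76, 27.53, 131.61, 629.08, 3007.0]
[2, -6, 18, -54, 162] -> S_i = 2*-3^i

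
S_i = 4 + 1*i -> [4, 5, 6, 7, 8]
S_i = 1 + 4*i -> [1, 5, 9, 13, 17]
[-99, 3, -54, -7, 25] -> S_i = Random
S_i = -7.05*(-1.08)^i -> [-7.05, 7.61, -8.22, 8.88, -9.59]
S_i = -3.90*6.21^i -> [-3.9, -24.22, -150.4, -933.98, -5800.04]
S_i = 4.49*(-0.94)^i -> [4.49, -4.22, 3.97, -3.73, 3.51]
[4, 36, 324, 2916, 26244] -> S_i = 4*9^i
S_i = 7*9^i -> [7, 63, 567, 5103, 45927]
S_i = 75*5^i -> [75, 375, 1875, 9375, 46875]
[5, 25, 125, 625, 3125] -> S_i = 5*5^i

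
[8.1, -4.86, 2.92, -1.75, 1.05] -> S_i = 8.10*(-0.60)^i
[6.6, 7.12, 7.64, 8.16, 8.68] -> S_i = 6.60 + 0.52*i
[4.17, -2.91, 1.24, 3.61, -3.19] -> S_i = Random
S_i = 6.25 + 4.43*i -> [6.25, 10.68, 15.11, 19.54, 23.97]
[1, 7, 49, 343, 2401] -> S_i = 1*7^i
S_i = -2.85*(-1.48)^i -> [-2.85, 4.22, -6.24, 9.24, -13.67]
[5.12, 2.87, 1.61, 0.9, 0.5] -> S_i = 5.12*0.56^i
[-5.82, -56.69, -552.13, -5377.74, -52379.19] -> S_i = -5.82*9.74^i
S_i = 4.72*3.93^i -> [4.72, 18.55, 72.9, 286.5, 1125.93]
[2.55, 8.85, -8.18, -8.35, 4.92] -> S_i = Random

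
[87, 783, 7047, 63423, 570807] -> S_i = 87*9^i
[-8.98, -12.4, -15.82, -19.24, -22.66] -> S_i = -8.98 + -3.42*i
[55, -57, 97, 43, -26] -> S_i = Random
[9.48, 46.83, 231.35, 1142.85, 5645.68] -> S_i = 9.48*4.94^i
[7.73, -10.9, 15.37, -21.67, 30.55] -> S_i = 7.73*(-1.41)^i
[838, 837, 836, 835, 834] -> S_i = 838 + -1*i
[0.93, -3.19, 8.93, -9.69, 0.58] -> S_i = Random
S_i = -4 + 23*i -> [-4, 19, 42, 65, 88]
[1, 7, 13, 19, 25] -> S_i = 1 + 6*i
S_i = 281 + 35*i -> [281, 316, 351, 386, 421]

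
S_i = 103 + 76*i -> [103, 179, 255, 331, 407]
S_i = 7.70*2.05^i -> [7.7, 15.78, 32.36, 66.34, 135.99]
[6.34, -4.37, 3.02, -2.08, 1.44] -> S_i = 6.34*(-0.69)^i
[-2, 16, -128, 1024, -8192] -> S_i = -2*-8^i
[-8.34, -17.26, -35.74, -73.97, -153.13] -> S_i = -8.34*2.07^i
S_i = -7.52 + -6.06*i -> [-7.52, -13.58, -19.64, -25.7, -31.76]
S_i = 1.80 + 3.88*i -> [1.8, 5.68, 9.56, 13.44, 17.32]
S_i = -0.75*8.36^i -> [-0.75, -6.27, -52.42, -438.21, -3663.42]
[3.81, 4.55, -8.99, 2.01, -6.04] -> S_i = Random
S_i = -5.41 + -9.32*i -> [-5.41, -14.73, -24.05, -33.37, -42.69]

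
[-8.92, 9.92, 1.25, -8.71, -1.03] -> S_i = Random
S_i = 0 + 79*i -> [0, 79, 158, 237, 316]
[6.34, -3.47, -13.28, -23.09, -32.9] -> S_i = 6.34 + -9.81*i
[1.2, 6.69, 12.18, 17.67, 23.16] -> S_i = 1.20 + 5.49*i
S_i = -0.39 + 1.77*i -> [-0.39, 1.38, 3.15, 4.92, 6.69]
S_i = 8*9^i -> [8, 72, 648, 5832, 52488]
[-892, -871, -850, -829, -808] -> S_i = -892 + 21*i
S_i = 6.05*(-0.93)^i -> [6.05, -5.63, 5.23, -4.87, 4.53]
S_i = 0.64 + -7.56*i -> [0.64, -6.92, -14.48, -22.04, -29.6]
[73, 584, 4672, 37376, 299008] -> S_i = 73*8^i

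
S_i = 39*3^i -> [39, 117, 351, 1053, 3159]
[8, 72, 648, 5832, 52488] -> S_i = 8*9^i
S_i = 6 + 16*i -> [6, 22, 38, 54, 70]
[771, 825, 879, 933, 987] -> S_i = 771 + 54*i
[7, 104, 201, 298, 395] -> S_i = 7 + 97*i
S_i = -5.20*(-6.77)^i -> [-5.2, 35.2, -238.33, 1613.5, -10923.4]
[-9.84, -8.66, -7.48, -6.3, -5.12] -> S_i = -9.84 + 1.18*i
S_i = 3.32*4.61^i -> [3.32, 15.31, 70.56, 325.27, 1499.48]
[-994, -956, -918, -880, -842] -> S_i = -994 + 38*i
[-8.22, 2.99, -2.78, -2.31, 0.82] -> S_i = Random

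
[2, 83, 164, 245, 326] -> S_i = 2 + 81*i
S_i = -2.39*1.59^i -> [-2.39, -3.8, -6.04, -9.61, -15.28]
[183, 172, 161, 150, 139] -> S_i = 183 + -11*i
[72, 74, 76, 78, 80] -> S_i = 72 + 2*i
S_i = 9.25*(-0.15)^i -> [9.25, -1.39, 0.21, -0.03, 0.0]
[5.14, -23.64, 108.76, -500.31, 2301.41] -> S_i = 5.14*(-4.60)^i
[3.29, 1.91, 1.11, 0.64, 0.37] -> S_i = 3.29*0.58^i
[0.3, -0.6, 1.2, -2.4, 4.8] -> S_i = 0.30*(-2.00)^i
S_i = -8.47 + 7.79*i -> [-8.47, -0.68, 7.11, 14.9, 22.69]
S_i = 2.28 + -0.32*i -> [2.28, 1.96, 1.64, 1.32, 1.0]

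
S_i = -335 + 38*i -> [-335, -297, -259, -221, -183]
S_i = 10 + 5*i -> [10, 15, 20, 25, 30]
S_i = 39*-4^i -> [39, -156, 624, -2496, 9984]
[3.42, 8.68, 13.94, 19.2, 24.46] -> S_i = 3.42 + 5.26*i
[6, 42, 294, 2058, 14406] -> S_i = 6*7^i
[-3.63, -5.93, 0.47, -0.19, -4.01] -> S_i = Random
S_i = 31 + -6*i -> [31, 25, 19, 13, 7]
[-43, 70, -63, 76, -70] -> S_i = Random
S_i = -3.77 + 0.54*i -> [-3.77, -3.23, -2.69, -2.15, -1.61]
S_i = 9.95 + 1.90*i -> [9.95, 11.85, 13.75, 15.65, 17.55]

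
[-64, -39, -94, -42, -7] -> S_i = Random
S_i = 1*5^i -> [1, 5, 25, 125, 625]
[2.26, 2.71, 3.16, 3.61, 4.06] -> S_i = 2.26 + 0.45*i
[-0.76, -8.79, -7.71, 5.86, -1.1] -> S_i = Random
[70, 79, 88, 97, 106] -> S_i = 70 + 9*i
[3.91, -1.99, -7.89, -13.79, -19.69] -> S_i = 3.91 + -5.90*i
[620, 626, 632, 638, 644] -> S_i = 620 + 6*i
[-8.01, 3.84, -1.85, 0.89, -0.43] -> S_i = -8.01*(-0.48)^i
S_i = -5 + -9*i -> [-5, -14, -23, -32, -41]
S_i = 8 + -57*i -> [8, -49, -106, -163, -220]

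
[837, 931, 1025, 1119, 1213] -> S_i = 837 + 94*i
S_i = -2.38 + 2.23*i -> [-2.38, -0.15, 2.08, 4.31, 6.54]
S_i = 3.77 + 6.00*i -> [3.77, 9.77, 15.77, 21.77, 27.77]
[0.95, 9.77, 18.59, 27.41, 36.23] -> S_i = 0.95 + 8.82*i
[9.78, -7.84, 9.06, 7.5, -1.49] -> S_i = Random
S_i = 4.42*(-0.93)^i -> [4.42, -4.11, 3.82, -3.56, 3.31]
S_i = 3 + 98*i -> [3, 101, 199, 297, 395]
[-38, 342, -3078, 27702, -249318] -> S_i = -38*-9^i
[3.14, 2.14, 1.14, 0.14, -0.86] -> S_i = 3.14 + -1.00*i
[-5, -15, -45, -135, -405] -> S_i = -5*3^i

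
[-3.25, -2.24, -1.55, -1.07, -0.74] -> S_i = -3.25*0.69^i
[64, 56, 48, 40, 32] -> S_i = 64 + -8*i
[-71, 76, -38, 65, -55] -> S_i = Random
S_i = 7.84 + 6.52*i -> [7.84, 14.36, 20.88, 27.4, 33.92]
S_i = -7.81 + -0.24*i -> [-7.81, -8.05, -8.29, -8.53, -8.77]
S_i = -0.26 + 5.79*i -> [-0.26, 5.53, 11.32, 17.11, 22.9]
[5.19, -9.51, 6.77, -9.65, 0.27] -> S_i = Random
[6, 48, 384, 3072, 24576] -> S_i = 6*8^i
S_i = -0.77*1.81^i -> [-0.77, -1.39, -2.52, -4.57, -8.26]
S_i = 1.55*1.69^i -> [1.55, 2.62, 4.43, 7.48, 12.64]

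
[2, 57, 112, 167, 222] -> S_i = 2 + 55*i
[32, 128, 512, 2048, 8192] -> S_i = 32*4^i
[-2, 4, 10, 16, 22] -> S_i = -2 + 6*i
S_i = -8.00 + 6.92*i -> [-8.0, -1.08, 5.84, 12.76, 19.68]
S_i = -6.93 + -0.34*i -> [-6.93, -7.27, -7.61, -7.95, -8.29]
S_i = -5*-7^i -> [-5, 35, -245, 1715, -12005]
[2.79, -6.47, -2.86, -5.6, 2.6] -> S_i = Random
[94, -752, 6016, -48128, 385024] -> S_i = 94*-8^i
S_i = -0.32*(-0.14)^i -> [-0.32, 0.04, -0.01, 0.0, -0.0]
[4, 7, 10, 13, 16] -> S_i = 4 + 3*i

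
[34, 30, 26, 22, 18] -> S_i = 34 + -4*i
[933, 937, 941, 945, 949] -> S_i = 933 + 4*i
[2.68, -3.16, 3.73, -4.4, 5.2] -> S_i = 2.68*(-1.18)^i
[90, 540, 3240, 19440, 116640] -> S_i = 90*6^i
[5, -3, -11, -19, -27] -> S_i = 5 + -8*i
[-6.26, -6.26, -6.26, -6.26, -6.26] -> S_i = -6.26*1.00^i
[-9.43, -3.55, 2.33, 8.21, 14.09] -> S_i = -9.43 + 5.88*i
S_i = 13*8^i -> [13, 104, 832, 6656, 53248]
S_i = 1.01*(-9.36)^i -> [1.01, -9.45, 88.49, -828.23, 7752.2]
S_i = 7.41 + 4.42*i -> [7.41, 11.83, 16.25, 20.67, 25.09]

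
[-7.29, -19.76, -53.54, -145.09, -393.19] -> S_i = -7.29*2.71^i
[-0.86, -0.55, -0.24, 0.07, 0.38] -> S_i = -0.86 + 0.31*i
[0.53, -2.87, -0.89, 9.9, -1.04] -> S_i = Random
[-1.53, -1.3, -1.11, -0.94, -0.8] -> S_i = -1.53*0.85^i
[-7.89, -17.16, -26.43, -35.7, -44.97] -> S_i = -7.89 + -9.27*i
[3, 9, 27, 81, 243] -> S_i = 3*3^i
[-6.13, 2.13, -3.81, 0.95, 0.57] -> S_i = Random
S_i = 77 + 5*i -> [77, 82, 87, 92, 97]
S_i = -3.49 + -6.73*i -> [-3.49, -10.22, -16.95, -23.68, -30.41]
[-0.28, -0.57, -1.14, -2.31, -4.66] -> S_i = -0.28*2.02^i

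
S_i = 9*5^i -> [9, 45, 225, 1125, 5625]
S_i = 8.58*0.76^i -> [8.58, 6.52, 4.96, 3.77, 2.86]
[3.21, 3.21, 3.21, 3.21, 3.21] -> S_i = 3.21*1.00^i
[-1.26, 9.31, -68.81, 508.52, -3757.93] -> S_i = -1.26*(-7.39)^i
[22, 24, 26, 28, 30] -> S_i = 22 + 2*i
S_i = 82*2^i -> [82, 164, 328, 656, 1312]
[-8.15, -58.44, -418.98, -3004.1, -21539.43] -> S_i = -8.15*7.17^i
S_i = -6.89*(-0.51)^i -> [-6.89, 3.51, -1.79, 0.91, -0.47]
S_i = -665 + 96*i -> [-665, -569, -473, -377, -281]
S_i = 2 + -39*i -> [2, -37, -76, -115, -154]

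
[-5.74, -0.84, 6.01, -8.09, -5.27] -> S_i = Random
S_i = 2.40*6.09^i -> [2.4, 14.62, 89.01, 542.08, 3301.27]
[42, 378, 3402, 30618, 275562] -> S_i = 42*9^i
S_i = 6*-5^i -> [6, -30, 150, -750, 3750]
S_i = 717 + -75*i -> [717, 642, 567, 492, 417]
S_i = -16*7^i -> [-16, -112, -784, -5488, -38416]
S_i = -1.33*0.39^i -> [-1.33, -0.52, -0.2, -0.08, -0.03]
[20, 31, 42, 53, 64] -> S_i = 20 + 11*i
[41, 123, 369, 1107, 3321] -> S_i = 41*3^i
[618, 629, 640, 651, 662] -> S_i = 618 + 11*i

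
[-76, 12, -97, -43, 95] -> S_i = Random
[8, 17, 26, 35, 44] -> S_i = 8 + 9*i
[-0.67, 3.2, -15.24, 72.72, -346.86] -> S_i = -0.67*(-4.77)^i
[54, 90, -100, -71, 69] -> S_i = Random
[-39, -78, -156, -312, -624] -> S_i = -39*2^i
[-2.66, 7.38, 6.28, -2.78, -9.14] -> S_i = Random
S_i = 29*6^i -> [29, 174, 1044, 6264, 37584]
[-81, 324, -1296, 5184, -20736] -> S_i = -81*-4^i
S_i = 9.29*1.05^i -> [9.29, 9.75, 10.24, 10.75, 11.29]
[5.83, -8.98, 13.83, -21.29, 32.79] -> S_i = 5.83*(-1.54)^i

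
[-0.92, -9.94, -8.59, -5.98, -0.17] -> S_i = Random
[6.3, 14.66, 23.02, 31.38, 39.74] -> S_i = 6.30 + 8.36*i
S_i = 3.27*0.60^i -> [3.27, 1.96, 1.18, 0.71, 0.42]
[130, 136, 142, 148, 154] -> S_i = 130 + 6*i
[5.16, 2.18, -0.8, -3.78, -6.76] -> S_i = 5.16 + -2.98*i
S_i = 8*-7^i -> [8, -56, 392, -2744, 19208]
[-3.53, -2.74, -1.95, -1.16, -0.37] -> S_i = -3.53 + 0.79*i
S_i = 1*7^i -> [1, 7, 49, 343, 2401]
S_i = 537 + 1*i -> [537, 538, 539, 540, 541]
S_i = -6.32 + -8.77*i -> [-6.32, -15.09, -23.86, -32.63, -41.4]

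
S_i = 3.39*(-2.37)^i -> [3.39, -8.03, 19.04, -45.13, 106.95]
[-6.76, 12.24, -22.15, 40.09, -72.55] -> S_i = -6.76*(-1.81)^i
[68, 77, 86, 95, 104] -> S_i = 68 + 9*i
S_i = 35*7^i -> [35, 245, 1715, 12005, 84035]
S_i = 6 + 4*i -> [6, 10, 14, 18, 22]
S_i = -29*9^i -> [-29, -261, -2349, -21141, -190269]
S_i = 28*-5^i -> [28, -140, 700, -3500, 17500]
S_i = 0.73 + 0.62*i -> [0.73, 1.35, 1.97, 2.59, 3.21]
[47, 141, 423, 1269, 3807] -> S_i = 47*3^i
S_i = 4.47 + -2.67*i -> [4.47, 1.8, -0.87, -3.54, -6.21]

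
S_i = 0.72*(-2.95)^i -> [0.72, -2.12, 6.27, -18.48, 54.53]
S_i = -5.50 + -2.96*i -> [-5.5, -8.46, -11.42, -14.38, -17.34]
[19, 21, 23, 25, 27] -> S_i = 19 + 2*i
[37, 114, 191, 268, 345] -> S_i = 37 + 77*i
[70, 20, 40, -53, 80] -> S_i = Random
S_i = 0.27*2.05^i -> [0.27, 0.55, 1.13, 2.33, 4.77]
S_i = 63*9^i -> [63, 567, 5103, 45927, 413343]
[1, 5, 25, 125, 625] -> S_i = 1*5^i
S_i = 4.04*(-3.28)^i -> [4.04, -13.25, 43.46, -142.56, 467.6]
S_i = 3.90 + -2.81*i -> [3.9, 1.09, -1.72, -4.53, -7.34]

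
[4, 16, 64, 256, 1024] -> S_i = 4*4^i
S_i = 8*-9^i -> [8, -72, 648, -5832, 52488]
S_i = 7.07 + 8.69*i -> [7.07, 15.76, 24.45, 33.14, 41.83]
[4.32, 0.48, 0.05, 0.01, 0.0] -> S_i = 4.32*0.11^i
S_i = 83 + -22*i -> [83, 61, 39, 17, -5]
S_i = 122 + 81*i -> [122, 203, 284, 365, 446]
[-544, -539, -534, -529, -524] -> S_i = -544 + 5*i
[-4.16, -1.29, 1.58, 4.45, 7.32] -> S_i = -4.16 + 2.87*i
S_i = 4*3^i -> [4, 12, 36, 108, 324]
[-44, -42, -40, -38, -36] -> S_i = -44 + 2*i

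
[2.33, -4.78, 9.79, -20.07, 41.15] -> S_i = 2.33*(-2.05)^i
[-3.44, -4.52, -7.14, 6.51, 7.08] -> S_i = Random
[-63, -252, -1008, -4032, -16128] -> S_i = -63*4^i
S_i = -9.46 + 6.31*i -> [-9.46, -3.15, 3.16, 9.47, 15.78]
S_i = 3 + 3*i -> [3, 6, 9, 12, 15]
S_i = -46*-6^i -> [-46, 276, -1656, 9936, -59616]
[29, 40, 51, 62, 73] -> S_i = 29 + 11*i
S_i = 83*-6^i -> [83, -498, 2988, -17928, 107568]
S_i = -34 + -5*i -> [-34, -39, -44, -49, -54]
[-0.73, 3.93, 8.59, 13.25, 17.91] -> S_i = -0.73 + 4.66*i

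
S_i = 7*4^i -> [7, 28, 112, 448, 1792]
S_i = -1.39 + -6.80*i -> [-1.39, -8.19, -14.99, -21.79, -28.59]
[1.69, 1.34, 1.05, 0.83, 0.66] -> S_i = 1.69*0.79^i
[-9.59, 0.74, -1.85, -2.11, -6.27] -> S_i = Random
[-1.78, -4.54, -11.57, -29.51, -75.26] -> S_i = -1.78*2.55^i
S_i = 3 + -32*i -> [3, -29, -61, -93, -125]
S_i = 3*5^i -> [3, 15, 75, 375, 1875]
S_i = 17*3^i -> [17, 51, 153, 459, 1377]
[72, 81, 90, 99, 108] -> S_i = 72 + 9*i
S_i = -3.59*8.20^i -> [-3.59, -29.44, -241.39, -1979.41, -16231.17]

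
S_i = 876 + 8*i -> [876, 884, 892, 900, 908]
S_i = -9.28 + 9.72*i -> [-9.28, 0.44, 10.16, 19.88, 29.6]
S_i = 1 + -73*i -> [1, -72, -145, -218, -291]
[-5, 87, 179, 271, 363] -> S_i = -5 + 92*i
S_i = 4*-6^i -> [4, -24, 144, -864, 5184]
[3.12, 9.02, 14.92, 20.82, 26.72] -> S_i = 3.12 + 5.90*i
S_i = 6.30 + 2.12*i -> [6.3, 8.42, 10.54, 12.66, 14.78]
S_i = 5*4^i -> [5, 20, 80, 320, 1280]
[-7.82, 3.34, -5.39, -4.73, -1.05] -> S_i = Random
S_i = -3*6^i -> [-3, -18, -108, -648, -3888]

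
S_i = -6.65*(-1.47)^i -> [-6.65, 9.78, -14.37, 21.12, -31.05]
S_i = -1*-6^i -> [-1, 6, -36, 216, -1296]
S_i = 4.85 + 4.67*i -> [4.85, 9.52, 14.19, 18.86, 23.53]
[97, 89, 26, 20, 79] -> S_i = Random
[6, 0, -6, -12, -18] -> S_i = 6 + -6*i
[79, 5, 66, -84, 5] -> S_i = Random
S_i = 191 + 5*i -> [191, 196, 201, 206, 211]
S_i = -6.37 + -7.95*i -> [-6.37, -14.32, -22.27, -30.22, -38.17]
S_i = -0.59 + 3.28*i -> [-0.59, 2.69, 5.97, 9.25, 12.53]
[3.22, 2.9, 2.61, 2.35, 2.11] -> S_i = 3.22*0.90^i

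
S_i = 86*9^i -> [86, 774, 6966, 62694, 564246]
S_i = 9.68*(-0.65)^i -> [9.68, -6.29, 4.09, -2.66, 1.73]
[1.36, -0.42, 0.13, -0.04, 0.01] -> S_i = 1.36*(-0.31)^i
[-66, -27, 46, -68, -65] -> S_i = Random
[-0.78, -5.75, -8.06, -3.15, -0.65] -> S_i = Random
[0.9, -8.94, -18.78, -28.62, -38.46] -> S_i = 0.90 + -9.84*i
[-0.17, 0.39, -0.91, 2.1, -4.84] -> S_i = -0.17*(-2.31)^i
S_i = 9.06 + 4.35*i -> [9.06, 13.41, 17.76, 22.11, 26.46]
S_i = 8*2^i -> [8, 16, 32, 64, 128]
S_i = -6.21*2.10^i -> [-6.21, -13.04, -27.39, -57.51, -120.77]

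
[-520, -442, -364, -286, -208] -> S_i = -520 + 78*i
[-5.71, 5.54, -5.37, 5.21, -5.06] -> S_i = -5.71*(-0.97)^i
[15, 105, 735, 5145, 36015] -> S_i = 15*7^i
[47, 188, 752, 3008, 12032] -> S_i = 47*4^i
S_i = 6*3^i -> [6, 18, 54, 162, 486]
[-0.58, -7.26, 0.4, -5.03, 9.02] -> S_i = Random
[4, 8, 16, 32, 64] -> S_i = 4*2^i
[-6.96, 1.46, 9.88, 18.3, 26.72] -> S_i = -6.96 + 8.42*i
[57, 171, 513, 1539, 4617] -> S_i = 57*3^i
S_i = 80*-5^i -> [80, -400, 2000, -10000, 50000]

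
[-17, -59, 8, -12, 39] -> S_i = Random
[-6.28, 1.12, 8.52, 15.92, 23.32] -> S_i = -6.28 + 7.40*i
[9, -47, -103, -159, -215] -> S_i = 9 + -56*i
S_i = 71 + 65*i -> [71, 136, 201, 266, 331]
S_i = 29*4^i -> [29, 116, 464, 1856, 7424]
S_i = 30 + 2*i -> [30, 32, 34, 36, 38]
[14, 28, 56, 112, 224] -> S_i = 14*2^i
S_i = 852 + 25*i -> [852, 877, 902, 927, 952]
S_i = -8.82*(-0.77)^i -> [-8.82, 6.79, -5.23, 4.03, -3.1]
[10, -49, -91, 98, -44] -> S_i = Random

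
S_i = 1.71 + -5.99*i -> [1.71, -4.28, -10.27, -16.26, -22.25]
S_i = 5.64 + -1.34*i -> [5.64, 4.3, 2.96, 1.62, 0.28]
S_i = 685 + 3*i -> [685, 688, 691, 694, 697]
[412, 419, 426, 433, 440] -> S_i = 412 + 7*i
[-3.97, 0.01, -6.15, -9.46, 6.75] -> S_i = Random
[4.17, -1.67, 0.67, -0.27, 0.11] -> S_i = 4.17*(-0.40)^i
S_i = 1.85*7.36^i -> [1.85, 13.62, 100.21, 737.57, 5428.54]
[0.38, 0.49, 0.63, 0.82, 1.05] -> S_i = 0.38*1.29^i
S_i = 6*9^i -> [6, 54, 486, 4374, 39366]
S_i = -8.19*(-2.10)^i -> [-8.19, 17.2, -36.12, 75.85, -159.28]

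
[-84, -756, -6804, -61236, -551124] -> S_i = -84*9^i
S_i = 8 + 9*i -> [8, 17, 26, 35, 44]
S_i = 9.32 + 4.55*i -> [9.32, 13.87, 18.42, 22.97, 27.52]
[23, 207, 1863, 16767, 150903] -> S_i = 23*9^i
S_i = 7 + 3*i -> [7, 10, 13, 16, 19]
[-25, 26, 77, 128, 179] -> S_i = -25 + 51*i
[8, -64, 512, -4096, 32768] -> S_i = 8*-8^i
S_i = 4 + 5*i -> [4, 9, 14, 19, 24]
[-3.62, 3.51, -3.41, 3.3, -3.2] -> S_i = -3.62*(-0.97)^i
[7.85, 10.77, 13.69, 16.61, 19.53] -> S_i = 7.85 + 2.92*i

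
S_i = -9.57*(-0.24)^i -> [-9.57, 2.3, -0.55, 0.13, -0.03]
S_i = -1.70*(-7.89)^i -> [-1.7, 13.41, -105.83, 834.99, -6588.05]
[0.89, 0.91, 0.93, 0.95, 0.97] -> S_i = 0.89 + 0.02*i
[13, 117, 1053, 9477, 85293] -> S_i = 13*9^i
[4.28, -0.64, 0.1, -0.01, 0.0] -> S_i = 4.28*(-0.15)^i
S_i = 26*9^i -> [26, 234, 2106, 18954, 170586]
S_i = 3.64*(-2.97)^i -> [3.64, -10.81, 32.11, -95.36, 283.22]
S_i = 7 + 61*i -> [7, 68, 129, 190, 251]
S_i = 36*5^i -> [36, 180, 900, 4500, 22500]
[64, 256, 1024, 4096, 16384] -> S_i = 64*4^i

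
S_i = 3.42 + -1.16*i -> [3.42, 2.26, 1.1, -0.06, -1.22]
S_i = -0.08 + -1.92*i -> [-0.08, -2.0, -3.92, -5.84, -7.76]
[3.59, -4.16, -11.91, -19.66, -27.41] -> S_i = 3.59 + -7.75*i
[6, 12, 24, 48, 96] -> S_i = 6*2^i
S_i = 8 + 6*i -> [8, 14, 20, 26, 32]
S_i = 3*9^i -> [3, 27, 243, 2187, 19683]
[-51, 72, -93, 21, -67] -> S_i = Random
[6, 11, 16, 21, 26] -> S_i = 6 + 5*i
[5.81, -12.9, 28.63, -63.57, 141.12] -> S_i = 5.81*(-2.22)^i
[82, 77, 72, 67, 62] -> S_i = 82 + -5*i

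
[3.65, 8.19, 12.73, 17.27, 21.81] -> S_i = 3.65 + 4.54*i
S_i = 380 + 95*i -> [380, 475, 570, 665, 760]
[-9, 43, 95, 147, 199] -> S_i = -9 + 52*i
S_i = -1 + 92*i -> [-1, 91, 183, 275, 367]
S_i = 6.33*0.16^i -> [6.33, 1.01, 0.16, 0.03, 0.0]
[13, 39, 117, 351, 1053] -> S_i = 13*3^i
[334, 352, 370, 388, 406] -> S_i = 334 + 18*i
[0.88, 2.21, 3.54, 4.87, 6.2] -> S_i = 0.88 + 1.33*i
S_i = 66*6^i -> [66, 396, 2376, 14256, 85536]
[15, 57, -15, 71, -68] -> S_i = Random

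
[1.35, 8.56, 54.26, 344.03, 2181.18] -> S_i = 1.35*6.34^i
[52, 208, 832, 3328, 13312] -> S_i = 52*4^i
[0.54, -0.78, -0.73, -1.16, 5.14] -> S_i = Random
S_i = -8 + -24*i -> [-8, -32, -56, -80, -104]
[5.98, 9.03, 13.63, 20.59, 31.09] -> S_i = 5.98*1.51^i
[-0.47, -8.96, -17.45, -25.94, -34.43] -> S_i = -0.47 + -8.49*i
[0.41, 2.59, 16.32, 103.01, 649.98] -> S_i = 0.41*6.31^i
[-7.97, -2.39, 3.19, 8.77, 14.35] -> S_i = -7.97 + 5.58*i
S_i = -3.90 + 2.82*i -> [-3.9, -1.08, 1.74, 4.56, 7.38]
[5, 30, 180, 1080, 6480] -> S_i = 5*6^i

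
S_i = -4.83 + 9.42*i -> [-4.83, 4.59, 14.01, 23.43, 32.85]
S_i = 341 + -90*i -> [341, 251, 161, 71, -19]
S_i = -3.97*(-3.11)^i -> [-3.97, 12.35, -38.4, 119.42, -371.39]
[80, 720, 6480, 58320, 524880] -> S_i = 80*9^i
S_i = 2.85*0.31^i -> [2.85, 0.88, 0.27, 0.08, 0.03]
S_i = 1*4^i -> [1, 4, 16, 64, 256]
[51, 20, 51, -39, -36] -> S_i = Random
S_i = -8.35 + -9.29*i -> [-8.35, -17.64, -26.93, -36.22, -45.51]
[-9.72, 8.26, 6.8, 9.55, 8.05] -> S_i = Random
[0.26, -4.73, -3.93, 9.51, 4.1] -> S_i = Random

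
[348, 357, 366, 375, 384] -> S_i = 348 + 9*i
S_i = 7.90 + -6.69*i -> [7.9, 1.21, -5.48, -12.17, -18.86]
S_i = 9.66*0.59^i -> [9.66, 5.7, 3.36, 1.98, 1.17]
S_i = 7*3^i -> [7, 21, 63, 189, 567]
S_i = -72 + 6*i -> [-72, -66, -60, -54, -48]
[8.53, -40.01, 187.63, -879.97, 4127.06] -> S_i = 8.53*(-4.69)^i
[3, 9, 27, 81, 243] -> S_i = 3*3^i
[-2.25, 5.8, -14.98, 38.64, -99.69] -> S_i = -2.25*(-2.58)^i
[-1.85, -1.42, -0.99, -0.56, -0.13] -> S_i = -1.85 + 0.43*i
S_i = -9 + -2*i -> [-9, -11, -13, -15, -17]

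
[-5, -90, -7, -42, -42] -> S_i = Random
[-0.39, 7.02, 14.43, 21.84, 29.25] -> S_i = -0.39 + 7.41*i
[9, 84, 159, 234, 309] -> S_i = 9 + 75*i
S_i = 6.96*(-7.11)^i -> [6.96, -49.49, 351.84, -2501.6, 17786.38]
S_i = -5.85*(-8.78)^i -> [-5.85, 51.36, -450.97, 3959.49, -34764.34]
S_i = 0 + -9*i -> [0, -9, -18, -27, -36]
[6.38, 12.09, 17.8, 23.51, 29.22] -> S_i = 6.38 + 5.71*i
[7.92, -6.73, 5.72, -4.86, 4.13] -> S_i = 7.92*(-0.85)^i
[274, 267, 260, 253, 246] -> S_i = 274 + -7*i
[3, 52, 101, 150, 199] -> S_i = 3 + 49*i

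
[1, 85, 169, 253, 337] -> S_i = 1 + 84*i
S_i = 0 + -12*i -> [0, -12, -24, -36, -48]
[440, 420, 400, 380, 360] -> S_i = 440 + -20*i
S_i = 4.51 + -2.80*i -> [4.51, 1.71, -1.09, -3.89, -6.69]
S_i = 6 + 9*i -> [6, 15, 24, 33, 42]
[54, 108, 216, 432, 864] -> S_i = 54*2^i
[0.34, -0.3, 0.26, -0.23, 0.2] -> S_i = 0.34*(-0.88)^i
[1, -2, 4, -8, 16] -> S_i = 1*-2^i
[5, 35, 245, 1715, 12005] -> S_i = 5*7^i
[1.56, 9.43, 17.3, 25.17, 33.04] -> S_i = 1.56 + 7.87*i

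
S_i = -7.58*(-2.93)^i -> [-7.58, 22.21, -65.07, 190.67, -558.65]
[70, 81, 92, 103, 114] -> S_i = 70 + 11*i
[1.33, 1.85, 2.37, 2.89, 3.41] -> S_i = 1.33 + 0.52*i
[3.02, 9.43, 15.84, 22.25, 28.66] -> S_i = 3.02 + 6.41*i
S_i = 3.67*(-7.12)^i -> [3.67, -26.13, 186.05, -1324.66, 9431.61]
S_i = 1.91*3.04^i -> [1.91, 5.81, 17.65, 53.66, 163.13]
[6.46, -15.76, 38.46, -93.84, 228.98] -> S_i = 6.46*(-2.44)^i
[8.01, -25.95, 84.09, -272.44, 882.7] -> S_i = 8.01*(-3.24)^i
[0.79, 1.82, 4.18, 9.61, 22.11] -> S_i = 0.79*2.30^i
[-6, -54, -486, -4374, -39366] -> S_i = -6*9^i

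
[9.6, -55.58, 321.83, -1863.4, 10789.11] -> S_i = 9.60*(-5.79)^i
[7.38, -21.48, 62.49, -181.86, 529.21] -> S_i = 7.38*(-2.91)^i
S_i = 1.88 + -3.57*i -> [1.88, -1.69, -5.26, -8.83, -12.4]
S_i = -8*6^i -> [-8, -48, -288, -1728, -10368]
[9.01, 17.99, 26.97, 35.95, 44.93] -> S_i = 9.01 + 8.98*i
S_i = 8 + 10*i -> [8, 18, 28, 38, 48]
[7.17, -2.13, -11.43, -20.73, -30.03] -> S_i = 7.17 + -9.30*i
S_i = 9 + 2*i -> [9, 11, 13, 15, 17]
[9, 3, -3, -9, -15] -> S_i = 9 + -6*i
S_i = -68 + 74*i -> [-68, 6, 80, 154, 228]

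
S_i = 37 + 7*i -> [37, 44, 51, 58, 65]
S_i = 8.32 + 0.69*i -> [8.32, 9.01, 9.7, 10.39, 11.08]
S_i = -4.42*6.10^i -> [-4.42, -26.96, -164.47, -1003.26, -6119.86]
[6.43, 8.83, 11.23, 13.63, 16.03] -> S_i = 6.43 + 2.40*i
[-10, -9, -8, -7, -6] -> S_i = -10 + 1*i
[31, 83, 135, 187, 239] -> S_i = 31 + 52*i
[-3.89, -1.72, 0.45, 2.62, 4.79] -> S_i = -3.89 + 2.17*i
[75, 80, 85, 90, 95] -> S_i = 75 + 5*i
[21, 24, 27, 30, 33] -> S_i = 21 + 3*i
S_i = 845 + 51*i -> [845, 896, 947, 998, 1049]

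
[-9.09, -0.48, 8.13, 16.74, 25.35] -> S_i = -9.09 + 8.61*i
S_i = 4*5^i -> [4, 20, 100, 500, 2500]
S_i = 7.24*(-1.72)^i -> [7.24, -12.45, 21.42, -36.84, 63.37]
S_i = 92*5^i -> [92, 460, 2300, 11500, 57500]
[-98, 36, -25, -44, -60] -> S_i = Random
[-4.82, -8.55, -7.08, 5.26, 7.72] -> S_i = Random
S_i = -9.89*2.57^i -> [-9.89, -25.42, -65.32, -167.88, -431.45]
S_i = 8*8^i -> [8, 64, 512, 4096, 32768]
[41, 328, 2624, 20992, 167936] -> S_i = 41*8^i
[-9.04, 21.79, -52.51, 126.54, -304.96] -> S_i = -9.04*(-2.41)^i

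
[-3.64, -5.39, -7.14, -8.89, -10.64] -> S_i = -3.64 + -1.75*i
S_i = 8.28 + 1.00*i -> [8.28, 9.28, 10.28, 11.28, 12.28]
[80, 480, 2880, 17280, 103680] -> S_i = 80*6^i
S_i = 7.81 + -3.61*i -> [7.81, 4.2, 0.59, -3.02, -6.63]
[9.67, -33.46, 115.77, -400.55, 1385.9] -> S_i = 9.67*(-3.46)^i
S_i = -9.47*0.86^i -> [-9.47, -8.14, -7.0, -6.02, -5.18]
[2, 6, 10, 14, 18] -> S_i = 2 + 4*i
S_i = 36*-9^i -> [36, -324, 2916, -26244, 236196]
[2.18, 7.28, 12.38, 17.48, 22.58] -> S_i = 2.18 + 5.10*i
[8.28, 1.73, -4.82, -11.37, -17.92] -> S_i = 8.28 + -6.55*i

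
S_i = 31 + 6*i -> [31, 37, 43, 49, 55]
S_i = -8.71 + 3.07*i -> [-8.71, -5.64, -2.57, 0.5, 3.57]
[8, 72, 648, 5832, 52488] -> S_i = 8*9^i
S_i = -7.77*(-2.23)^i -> [-7.77, 17.33, -38.64, 86.17, -192.15]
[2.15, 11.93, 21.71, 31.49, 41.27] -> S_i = 2.15 + 9.78*i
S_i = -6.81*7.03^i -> [-6.81, -47.87, -336.56, -2365.99, -16632.92]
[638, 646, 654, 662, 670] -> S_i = 638 + 8*i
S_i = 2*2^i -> [2, 4, 8, 16, 32]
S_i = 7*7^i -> [7, 49, 343, 2401, 16807]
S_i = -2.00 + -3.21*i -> [-2.0, -5.21, -8.42, -11.63, -14.84]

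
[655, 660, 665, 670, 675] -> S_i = 655 + 5*i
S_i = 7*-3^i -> [7, -21, 63, -189, 567]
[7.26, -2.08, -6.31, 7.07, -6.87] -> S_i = Random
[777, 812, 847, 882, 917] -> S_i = 777 + 35*i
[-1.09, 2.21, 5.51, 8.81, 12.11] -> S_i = -1.09 + 3.30*i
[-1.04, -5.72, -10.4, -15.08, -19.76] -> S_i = -1.04 + -4.68*i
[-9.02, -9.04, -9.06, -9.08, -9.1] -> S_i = -9.02 + -0.02*i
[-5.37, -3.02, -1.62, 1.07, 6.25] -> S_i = Random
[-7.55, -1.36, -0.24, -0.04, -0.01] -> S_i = -7.55*0.18^i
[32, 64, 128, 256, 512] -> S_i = 32*2^i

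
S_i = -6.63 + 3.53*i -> [-6.63, -3.1, 0.43, 3.96, 7.49]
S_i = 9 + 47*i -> [9, 56, 103, 150, 197]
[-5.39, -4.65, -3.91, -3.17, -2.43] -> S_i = -5.39 + 0.74*i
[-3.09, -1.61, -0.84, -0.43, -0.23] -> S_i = -3.09*0.52^i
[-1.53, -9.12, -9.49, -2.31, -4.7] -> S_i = Random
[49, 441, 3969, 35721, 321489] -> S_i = 49*9^i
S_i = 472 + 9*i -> [472, 481, 490, 499, 508]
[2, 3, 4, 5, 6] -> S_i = 2 + 1*i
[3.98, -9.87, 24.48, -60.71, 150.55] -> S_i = 3.98*(-2.48)^i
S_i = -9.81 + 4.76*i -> [-9.81, -5.05, -0.29, 4.47, 9.23]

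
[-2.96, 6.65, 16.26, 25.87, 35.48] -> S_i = -2.96 + 9.61*i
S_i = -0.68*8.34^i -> [-0.68, -5.67, -47.3, -394.46, -3289.83]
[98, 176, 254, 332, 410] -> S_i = 98 + 78*i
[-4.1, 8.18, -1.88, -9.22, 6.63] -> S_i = Random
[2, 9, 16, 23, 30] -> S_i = 2 + 7*i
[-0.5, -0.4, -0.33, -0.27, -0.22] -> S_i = -0.50*0.81^i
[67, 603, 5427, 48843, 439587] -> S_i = 67*9^i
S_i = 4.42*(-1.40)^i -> [4.42, -6.19, 8.66, -12.13, 16.98]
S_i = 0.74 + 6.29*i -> [0.74, 7.03, 13.32, 19.61, 25.9]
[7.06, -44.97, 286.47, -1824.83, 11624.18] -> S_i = 7.06*(-6.37)^i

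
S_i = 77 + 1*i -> [77, 78, 79, 80, 81]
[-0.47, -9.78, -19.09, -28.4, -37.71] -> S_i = -0.47 + -9.31*i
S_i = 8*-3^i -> [8, -24, 72, -216, 648]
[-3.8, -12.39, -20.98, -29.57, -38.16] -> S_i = -3.80 + -8.59*i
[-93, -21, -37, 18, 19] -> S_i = Random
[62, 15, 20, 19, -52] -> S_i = Random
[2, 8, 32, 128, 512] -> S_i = 2*4^i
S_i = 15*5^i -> [15, 75, 375, 1875, 9375]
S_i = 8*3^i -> [8, 24, 72, 216, 648]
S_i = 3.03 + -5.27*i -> [3.03, -2.24, -7.51, -12.78, -18.05]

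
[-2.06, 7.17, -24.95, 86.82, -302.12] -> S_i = -2.06*(-3.48)^i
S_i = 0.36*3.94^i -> [0.36, 1.42, 5.59, 22.02, 86.75]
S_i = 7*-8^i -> [7, -56, 448, -3584, 28672]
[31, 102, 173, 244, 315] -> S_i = 31 + 71*i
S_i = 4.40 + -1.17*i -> [4.4, 3.23, 2.06, 0.89, -0.28]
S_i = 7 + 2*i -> [7, 9, 11, 13, 15]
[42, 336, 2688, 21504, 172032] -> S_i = 42*8^i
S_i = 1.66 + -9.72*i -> [1.66, -8.06, -17.78, -27.5, -37.22]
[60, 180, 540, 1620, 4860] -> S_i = 60*3^i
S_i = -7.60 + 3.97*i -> [-7.6, -3.63, 0.34, 4.31, 8.28]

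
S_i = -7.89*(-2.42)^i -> [-7.89, 19.09, -46.21, 111.82, -270.61]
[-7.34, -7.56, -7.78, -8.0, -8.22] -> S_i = -7.34 + -0.22*i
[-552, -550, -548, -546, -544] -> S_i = -552 + 2*i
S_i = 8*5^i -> [8, 40, 200, 1000, 5000]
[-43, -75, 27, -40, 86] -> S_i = Random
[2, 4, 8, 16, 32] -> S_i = 2*2^i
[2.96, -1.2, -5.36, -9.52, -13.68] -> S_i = 2.96 + -4.16*i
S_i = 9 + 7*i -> [9, 16, 23, 30, 37]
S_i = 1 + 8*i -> [1, 9, 17, 25, 33]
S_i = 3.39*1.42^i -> [3.39, 4.81, 6.84, 9.71, 13.78]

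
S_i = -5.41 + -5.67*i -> [-5.41, -11.08, -16.75, -22.42, -28.09]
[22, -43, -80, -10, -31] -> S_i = Random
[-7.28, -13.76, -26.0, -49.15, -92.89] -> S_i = -7.28*1.89^i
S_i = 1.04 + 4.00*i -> [1.04, 5.04, 9.04, 13.04, 17.04]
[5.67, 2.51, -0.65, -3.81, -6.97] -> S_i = 5.67 + -3.16*i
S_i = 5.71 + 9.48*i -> [5.71, 15.19, 24.67, 34.15, 43.63]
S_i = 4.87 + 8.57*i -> [4.87, 13.44, 22.01, 30.58, 39.15]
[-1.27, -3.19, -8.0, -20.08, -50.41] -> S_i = -1.27*2.51^i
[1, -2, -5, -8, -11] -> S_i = 1 + -3*i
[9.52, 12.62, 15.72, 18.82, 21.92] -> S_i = 9.52 + 3.10*i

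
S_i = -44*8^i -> [-44, -352, -2816, -22528, -180224]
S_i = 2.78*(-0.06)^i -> [2.78, -0.17, 0.01, -0.0, 0.0]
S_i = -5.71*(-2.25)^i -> [-5.71, 12.85, -28.91, 65.04, -146.34]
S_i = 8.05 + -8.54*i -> [8.05, -0.49, -9.03, -17.57, -26.11]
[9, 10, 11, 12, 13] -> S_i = 9 + 1*i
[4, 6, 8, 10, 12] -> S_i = 4 + 2*i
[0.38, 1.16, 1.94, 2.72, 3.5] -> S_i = 0.38 + 0.78*i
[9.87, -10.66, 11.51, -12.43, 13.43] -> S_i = 9.87*(-1.08)^i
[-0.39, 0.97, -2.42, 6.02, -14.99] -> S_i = -0.39*(-2.49)^i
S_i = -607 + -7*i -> [-607, -614, -621, -628, -635]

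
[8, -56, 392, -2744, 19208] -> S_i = 8*-7^i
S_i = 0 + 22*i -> [0, 22, 44, 66, 88]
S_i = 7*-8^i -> [7, -56, 448, -3584, 28672]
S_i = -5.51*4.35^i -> [-5.51, -23.97, -104.26, -453.54, -1972.92]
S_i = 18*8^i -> [18, 144, 1152, 9216, 73728]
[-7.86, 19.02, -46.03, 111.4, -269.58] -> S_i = -7.86*(-2.42)^i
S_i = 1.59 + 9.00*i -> [1.59, 10.59, 19.59, 28.59, 37.59]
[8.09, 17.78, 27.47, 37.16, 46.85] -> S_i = 8.09 + 9.69*i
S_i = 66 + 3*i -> [66, 69, 72, 75, 78]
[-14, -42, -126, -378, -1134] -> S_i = -14*3^i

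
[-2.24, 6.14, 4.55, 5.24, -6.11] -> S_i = Random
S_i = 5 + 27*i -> [5, 32, 59, 86, 113]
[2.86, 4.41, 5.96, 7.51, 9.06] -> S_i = 2.86 + 1.55*i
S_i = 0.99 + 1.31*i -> [0.99, 2.3, 3.61, 4.92, 6.23]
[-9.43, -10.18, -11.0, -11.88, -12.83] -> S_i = -9.43*1.08^i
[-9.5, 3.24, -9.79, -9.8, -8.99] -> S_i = Random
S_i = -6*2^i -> [-6, -12, -24, -48, -96]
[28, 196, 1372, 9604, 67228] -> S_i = 28*7^i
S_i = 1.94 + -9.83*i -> [1.94, -7.89, -17.72, -27.55, -37.38]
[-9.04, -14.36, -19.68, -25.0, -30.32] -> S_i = -9.04 + -5.32*i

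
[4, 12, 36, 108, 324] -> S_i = 4*3^i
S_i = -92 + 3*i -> [-92, -89, -86, -83, -80]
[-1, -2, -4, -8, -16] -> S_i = -1*2^i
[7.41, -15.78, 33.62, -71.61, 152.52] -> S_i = 7.41*(-2.13)^i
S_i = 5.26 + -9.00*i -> [5.26, -3.74, -12.74, -21.74, -30.74]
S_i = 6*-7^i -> [6, -42, 294, -2058, 14406]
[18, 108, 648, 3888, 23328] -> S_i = 18*6^i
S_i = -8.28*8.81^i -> [-8.28, -72.95, -642.66, -5661.85, -49880.86]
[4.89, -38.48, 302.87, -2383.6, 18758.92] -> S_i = 4.89*(-7.87)^i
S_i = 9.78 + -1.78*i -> [9.78, 8.0, 6.22, 4.44, 2.66]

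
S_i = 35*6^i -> [35, 210, 1260, 7560, 45360]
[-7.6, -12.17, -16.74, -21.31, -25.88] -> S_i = -7.60 + -4.57*i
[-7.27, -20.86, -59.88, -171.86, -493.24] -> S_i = -7.27*2.87^i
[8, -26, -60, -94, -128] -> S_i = 8 + -34*i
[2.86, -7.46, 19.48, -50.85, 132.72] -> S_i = 2.86*(-2.61)^i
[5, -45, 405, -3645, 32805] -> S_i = 5*-9^i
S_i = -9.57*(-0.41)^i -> [-9.57, 3.92, -1.61, 0.66, -0.27]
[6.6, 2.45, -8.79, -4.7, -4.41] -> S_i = Random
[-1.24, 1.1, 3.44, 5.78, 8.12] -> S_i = -1.24 + 2.34*i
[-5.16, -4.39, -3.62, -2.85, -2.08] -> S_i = -5.16 + 0.77*i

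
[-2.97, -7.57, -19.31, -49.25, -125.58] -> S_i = -2.97*2.55^i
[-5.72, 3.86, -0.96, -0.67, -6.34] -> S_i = Random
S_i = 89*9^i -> [89, 801, 7209, 64881, 583929]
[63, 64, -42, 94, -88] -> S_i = Random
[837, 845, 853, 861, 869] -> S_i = 837 + 8*i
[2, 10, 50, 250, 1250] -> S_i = 2*5^i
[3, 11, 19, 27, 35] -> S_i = 3 + 8*i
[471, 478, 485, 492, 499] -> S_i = 471 + 7*i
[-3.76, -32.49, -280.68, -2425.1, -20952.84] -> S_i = -3.76*8.64^i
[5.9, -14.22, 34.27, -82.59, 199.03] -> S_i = 5.90*(-2.41)^i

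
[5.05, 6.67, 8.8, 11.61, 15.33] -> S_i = 5.05*1.32^i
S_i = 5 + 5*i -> [5, 10, 15, 20, 25]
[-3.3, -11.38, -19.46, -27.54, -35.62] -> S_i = -3.30 + -8.08*i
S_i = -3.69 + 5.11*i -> [-3.69, 1.42, 6.53, 11.64, 16.75]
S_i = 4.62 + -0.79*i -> [4.62, 3.83, 3.04, 2.25, 1.46]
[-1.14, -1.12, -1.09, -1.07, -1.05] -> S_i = -1.14*0.98^i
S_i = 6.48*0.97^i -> [6.48, 6.29, 6.1, 5.91, 5.74]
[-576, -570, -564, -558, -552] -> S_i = -576 + 6*i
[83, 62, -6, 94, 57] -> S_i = Random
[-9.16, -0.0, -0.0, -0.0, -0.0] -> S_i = -9.16*0.00^i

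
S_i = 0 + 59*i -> [0, 59, 118, 177, 236]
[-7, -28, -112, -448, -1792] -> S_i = -7*4^i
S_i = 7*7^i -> [7, 49, 343, 2401, 16807]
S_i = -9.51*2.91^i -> [-9.51, -27.67, -80.53, -234.35, -681.95]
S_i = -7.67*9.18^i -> [-7.67, -70.41, -646.37, -5933.67, -54471.09]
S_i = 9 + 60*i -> [9, 69, 129, 189, 249]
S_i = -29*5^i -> [-29, -145, -725, -3625, -18125]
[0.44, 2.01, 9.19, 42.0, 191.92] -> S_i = 0.44*4.57^i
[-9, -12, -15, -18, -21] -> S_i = -9 + -3*i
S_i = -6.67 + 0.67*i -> [-6.67, -6.0, -5.33, -4.66, -3.99]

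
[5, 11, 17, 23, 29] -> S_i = 5 + 6*i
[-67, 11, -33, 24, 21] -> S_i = Random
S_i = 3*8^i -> [3, 24, 192, 1536, 12288]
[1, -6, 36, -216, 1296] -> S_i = 1*-6^i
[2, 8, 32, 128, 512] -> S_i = 2*4^i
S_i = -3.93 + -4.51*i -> [-3.93, -8.44, -12.95, -17.46, -21.97]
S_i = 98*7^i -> [98, 686, 4802, 33614, 235298]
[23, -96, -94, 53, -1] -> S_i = Random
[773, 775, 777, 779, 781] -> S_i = 773 + 2*i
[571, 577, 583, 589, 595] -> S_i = 571 + 6*i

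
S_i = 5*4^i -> [5, 20, 80, 320, 1280]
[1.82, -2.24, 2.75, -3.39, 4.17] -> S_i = 1.82*(-1.23)^i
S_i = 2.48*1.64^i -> [2.48, 4.07, 6.67, 10.94, 17.94]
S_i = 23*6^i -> [23, 138, 828, 4968, 29808]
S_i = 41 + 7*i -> [41, 48, 55, 62, 69]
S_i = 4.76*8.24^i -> [4.76, 39.22, 323.19, 2663.11, 21944.0]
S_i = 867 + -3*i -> [867, 864, 861, 858, 855]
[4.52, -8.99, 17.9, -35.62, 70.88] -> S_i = 4.52*(-1.99)^i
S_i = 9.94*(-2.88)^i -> [9.94, -28.63, 82.45, -237.45, 683.84]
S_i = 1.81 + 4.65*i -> [1.81, 6.46, 11.11, 15.76, 20.41]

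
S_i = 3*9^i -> [3, 27, 243, 2187, 19683]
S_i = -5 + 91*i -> [-5, 86, 177, 268, 359]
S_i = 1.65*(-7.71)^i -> [1.65, -12.72, 98.08, -756.22, 5830.44]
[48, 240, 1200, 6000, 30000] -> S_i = 48*5^i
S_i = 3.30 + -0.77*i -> [3.3, 2.53, 1.76, 0.99, 0.22]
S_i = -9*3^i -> [-9, -27, -81, -243, -729]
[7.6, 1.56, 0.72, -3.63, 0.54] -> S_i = Random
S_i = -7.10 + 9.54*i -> [-7.1, 2.44, 11.98, 21.52, 31.06]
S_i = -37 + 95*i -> [-37, 58, 153, 248, 343]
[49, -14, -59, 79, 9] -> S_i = Random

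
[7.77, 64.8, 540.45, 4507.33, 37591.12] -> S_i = 7.77*8.34^i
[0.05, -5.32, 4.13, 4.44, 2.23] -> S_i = Random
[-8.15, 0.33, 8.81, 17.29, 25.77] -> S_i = -8.15 + 8.48*i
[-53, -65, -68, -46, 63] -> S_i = Random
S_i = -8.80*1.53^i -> [-8.8, -13.46, -20.6, -31.52, -48.22]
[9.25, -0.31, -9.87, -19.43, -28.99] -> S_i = 9.25 + -9.56*i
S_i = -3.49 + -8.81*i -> [-3.49, -12.3, -21.11, -29.92, -38.73]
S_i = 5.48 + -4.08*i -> [5.48, 1.4, -2.68, -6.76, -10.84]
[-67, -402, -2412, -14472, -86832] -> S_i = -67*6^i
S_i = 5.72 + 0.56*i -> [5.72, 6.28, 6.84, 7.4, 7.96]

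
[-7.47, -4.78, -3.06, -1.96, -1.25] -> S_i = -7.47*0.64^i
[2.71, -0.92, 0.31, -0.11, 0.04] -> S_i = 2.71*(-0.34)^i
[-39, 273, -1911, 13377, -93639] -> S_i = -39*-7^i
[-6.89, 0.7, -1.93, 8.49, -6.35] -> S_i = Random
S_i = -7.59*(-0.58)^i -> [-7.59, 4.4, -2.55, 1.48, -0.86]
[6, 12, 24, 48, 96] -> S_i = 6*2^i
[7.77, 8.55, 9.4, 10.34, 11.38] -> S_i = 7.77*1.10^i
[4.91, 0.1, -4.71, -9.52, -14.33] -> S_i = 4.91 + -4.81*i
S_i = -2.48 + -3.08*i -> [-2.48, -5.56, -8.64, -11.72, -14.8]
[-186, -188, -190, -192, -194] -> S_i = -186 + -2*i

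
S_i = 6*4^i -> [6, 24, 96, 384, 1536]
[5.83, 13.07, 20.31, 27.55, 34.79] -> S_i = 5.83 + 7.24*i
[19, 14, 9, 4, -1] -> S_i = 19 + -5*i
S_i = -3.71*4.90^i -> [-3.71, -18.18, -89.08, -436.48, -2138.74]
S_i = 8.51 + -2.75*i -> [8.51, 5.76, 3.01, 0.26, -2.49]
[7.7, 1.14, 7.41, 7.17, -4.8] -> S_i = Random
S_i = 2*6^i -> [2, 12, 72, 432, 2592]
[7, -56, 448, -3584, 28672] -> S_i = 7*-8^i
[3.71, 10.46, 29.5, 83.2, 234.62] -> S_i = 3.71*2.82^i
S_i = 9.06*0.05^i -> [9.06, 0.45, 0.02, 0.0, 0.0]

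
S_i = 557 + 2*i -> [557, 559, 561, 563, 565]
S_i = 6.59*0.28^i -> [6.59, 1.85, 0.52, 0.14, 0.04]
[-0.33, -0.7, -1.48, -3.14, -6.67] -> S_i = -0.33*2.12^i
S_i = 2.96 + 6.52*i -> [2.96, 9.48, 16.0, 22.52, 29.04]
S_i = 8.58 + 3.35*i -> [8.58, 11.93, 15.28, 18.63, 21.98]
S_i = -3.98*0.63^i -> [-3.98, -2.51, -1.58, -1.0, -0.63]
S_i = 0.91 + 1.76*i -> [0.91, 2.67, 4.43, 6.19, 7.95]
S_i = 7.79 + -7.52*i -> [7.79, 0.27, -7.25, -14.77, -22.29]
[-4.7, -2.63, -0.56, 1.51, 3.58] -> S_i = -4.70 + 2.07*i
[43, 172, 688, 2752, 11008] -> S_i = 43*4^i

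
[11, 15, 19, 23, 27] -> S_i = 11 + 4*i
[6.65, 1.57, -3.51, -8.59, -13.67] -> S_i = 6.65 + -5.08*i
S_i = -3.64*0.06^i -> [-3.64, -0.22, -0.01, -0.0, -0.0]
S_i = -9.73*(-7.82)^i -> [-9.73, 76.09, -595.01, 4653.0, -36386.46]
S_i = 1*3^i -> [1, 3, 9, 27, 81]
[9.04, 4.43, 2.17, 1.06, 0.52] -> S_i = 9.04*0.49^i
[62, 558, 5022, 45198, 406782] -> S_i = 62*9^i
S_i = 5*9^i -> [5, 45, 405, 3645, 32805]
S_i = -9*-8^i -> [-9, 72, -576, 4608, -36864]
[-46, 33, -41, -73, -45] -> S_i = Random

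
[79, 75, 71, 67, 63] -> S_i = 79 + -4*i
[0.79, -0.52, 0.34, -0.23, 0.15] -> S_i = 0.79*(-0.66)^i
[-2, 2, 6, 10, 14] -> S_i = -2 + 4*i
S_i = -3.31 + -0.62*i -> [-3.31, -3.93, -4.55, -5.17, -5.79]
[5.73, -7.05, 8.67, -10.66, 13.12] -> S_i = 5.73*(-1.23)^i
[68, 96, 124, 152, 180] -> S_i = 68 + 28*i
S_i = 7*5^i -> [7, 35, 175, 875, 4375]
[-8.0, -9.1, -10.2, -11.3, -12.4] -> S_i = -8.00 + -1.10*i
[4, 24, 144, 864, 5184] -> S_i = 4*6^i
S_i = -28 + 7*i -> [-28, -21, -14, -7, 0]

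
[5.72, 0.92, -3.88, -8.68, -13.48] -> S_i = 5.72 + -4.80*i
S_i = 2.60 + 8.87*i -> [2.6, 11.47, 20.34, 29.21, 38.08]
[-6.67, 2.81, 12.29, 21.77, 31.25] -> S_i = -6.67 + 9.48*i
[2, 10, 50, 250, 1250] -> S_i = 2*5^i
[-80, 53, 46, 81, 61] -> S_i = Random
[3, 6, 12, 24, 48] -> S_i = 3*2^i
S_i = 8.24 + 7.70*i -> [8.24, 15.94, 23.64, 31.34, 39.04]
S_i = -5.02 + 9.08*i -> [-5.02, 4.06, 13.14, 22.22, 31.3]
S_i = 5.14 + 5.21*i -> [5.14, 10.35, 15.56, 20.77, 25.98]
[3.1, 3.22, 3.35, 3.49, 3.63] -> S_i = 3.10*1.04^i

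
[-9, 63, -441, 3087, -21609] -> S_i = -9*-7^i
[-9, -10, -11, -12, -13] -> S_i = -9 + -1*i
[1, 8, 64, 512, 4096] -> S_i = 1*8^i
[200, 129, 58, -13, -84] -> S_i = 200 + -71*i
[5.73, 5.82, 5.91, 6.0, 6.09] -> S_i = 5.73 + 0.09*i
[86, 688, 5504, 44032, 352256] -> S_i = 86*8^i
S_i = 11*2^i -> [11, 22, 44, 88, 176]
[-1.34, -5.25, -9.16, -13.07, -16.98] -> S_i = -1.34 + -3.91*i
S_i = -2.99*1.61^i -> [-2.99, -4.81, -7.75, -12.48, -20.09]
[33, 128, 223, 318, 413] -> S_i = 33 + 95*i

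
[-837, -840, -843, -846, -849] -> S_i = -837 + -3*i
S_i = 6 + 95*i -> [6, 101, 196, 291, 386]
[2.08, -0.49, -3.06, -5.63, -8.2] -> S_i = 2.08 + -2.57*i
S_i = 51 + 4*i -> [51, 55, 59, 63, 67]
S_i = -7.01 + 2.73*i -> [-7.01, -4.28, -1.55, 1.18, 3.91]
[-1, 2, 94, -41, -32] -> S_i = Random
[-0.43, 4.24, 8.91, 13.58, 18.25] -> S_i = -0.43 + 4.67*i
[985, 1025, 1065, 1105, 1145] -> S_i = 985 + 40*i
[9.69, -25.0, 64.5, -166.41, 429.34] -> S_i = 9.69*(-2.58)^i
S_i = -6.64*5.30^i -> [-6.64, -35.19, -186.52, -988.54, -5239.28]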